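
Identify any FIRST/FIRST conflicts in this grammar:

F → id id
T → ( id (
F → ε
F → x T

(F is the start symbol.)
No FIRST/FIRST conflicts.

A FIRST/FIRST conflict occurs when two productions N → α and N → β for the same non-terminal have FIRST(α) ∩ FIRST(β) ≠ ∅ (with ε ∈ FIRST of a nullable right-hand side, so two nullable alternatives also conflict).

Productions for F:
  F → id id: FIRST = { 'id' }
  F → ε: FIRST = { ε }
  F → x T: FIRST = { 'x' }
T has only one production, so no FIRST/FIRST conflict is possible there.

All alternatives of each non-terminal have pairwise disjoint FIRST sets.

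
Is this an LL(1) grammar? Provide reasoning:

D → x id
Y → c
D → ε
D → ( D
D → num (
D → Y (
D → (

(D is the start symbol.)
Relevant sets:
  FIRST(Y) = { 'c' }
  FOLLOW(D) = { $ }

For D:
  PREDICT(D → x id) = { 'x' }
  PREDICT(D → ε) = { $ }
  PREDICT(D → '(' D) = { '(' }
  PREDICT(D → num '(') = { 'num' }
  PREDICT(D → Y '(') = { 'c' }
  PREDICT(D → '(') = { '(' }
Y has a single production, so nothing to check there.

Conflict found: Predict set conflict for D: { '(' }
The grammar is NOT LL(1).

Answer: No. Predict set conflict for D: { '(' }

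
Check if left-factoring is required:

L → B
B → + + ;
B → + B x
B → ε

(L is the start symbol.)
Left-factoring is needed when two productions for the same non-terminal
share a common prefix on the right-hand side.

Productions for B:
  B → + + ;
  B → + B x
  B → ε

Found common prefix '+' in productions for B

Answer: Yes, B has productions with common prefix '+'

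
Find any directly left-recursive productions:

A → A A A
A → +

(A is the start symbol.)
Yes, A is left-recursive

A → A A A: LEFT RECURSIVE (starts with A)
A → +: starts with '+'

The grammar has direct left recursion on: A.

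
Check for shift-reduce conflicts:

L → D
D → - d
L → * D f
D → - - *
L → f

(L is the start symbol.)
No shift-reduce conflicts

A shift-reduce conflict occurs when an LR(0) state has both:
  - a complete (reduce) item [A → α .] (dot at the end), and
  - a shift item [B → β . c γ] (dot before a terminal).

Augment with L' → L and build the canonical LR(0) collection (I0 = CLOSURE({[L' → . L]}), then GOTO on every symbol after a dot until no new states appear). It has 11 states:
  I0: { [D → . - - *], [D → . - d], [L → . * D f], [L → . D], [L → . f], [L' → . L] }  — shift
  I1: { [D → . - - *], [D → . - d], [L → * . D f] }  — shift
  I2: { [D → - . - *], [D → - . d] }  — shift
  I3: { [L → D .] }  — reduce
  I4: { [L' → L .] }  — accept
  I5: { [L → f .] }  — reduce
  I6: { [D → - - . *] }  — shift
  I7: { [D → - d .] }  — reduce
  I8: { [D → - - * .] }  — reduce
  I9: { [L → * D . f] }  — shift
  I10: { [L → * D f .] }  — reduce

No state contains both a complete item and a shift item.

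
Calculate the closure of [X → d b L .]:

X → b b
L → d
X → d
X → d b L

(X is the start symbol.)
{ [X → d b L .] }

To compute CLOSURE, for each item [A → α.Bβ] where B is a non-terminal, add [B → .γ] for all productions B → γ; repeat for the newly added items until nothing changes.

Start with: [X → d b L .]
The dot is at the end, so nothing is added.

CLOSURE = { [X → d b L .] }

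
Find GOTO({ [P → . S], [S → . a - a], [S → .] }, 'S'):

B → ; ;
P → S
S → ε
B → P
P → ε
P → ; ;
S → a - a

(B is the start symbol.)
{ [P → S .] }

GOTO(I, 'S') = CLOSURE({ [A → αX.β] : [A → α.Xβ] ∈ I, X = 'S' })

Items with dot before 'S', with the dot advanced:
  [P → . S] → [P → S .]
Closure adds nothing (no advanced item has the dot before a non-terminal).

GOTO = { [P → S .] }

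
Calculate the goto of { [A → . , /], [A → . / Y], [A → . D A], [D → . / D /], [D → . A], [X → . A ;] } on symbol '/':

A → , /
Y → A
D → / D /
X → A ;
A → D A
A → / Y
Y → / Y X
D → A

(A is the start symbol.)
{ [A → . , /], [A → . / Y], [A → . D A], [A → / . Y], [D → . / D /], [D → . A], [D → / . D /], [Y → . / Y X], [Y → . A] }

GOTO(I, '/') = CLOSURE({ [A → αX.β] : [A → α.Xβ] ∈ I, X = '/' })

Items with dot before '/', with the dot advanced:
  [A → . / Y] → [A → / . Y]
  [D → . / D /] → [D → / . D /]
Closure of the advanced items:
  [A → / . Y] has the dot before Y: add [Y → . A], [Y → . / Y X]
  [D → / . D /] has the dot before D: add [D → . / D /], [D → . A]
  [Y → . A] has the dot before A: add [A → . , /], [A → . D A], [A → . / Y]

GOTO = { [A → . , /], [A → . / Y], [A → . D A], [A → / . Y], [D → . / D /], [D → . A], [D → / . D /], [Y → . / Y X], [Y → . A] }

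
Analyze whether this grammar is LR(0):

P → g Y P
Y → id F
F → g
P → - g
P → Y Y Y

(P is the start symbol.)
Yes, the grammar is LR(0)

Augment with P' → P and build the canonical LR(0) collection (I0 = CLOSURE({[P' → . P]}), then GOTO on every symbol after a dot until no new states appear). It has 13 states:
  I0: { [P → . - g], [P → . Y Y Y], [P → . g Y P], [P' → . P], [Y → . id F] }  — shift
  I1: { [P → - . g] }  — shift
  I2: { [P' → P .] }  — accept
  I3: { [P → Y . Y Y], [Y → . id F] }  — shift
  I4: { [P → g . Y P], [Y → . id F] }  — shift
  I5: { [F → . g], [Y → id . F] }  — shift
  I6: { [Y → id F .] }  — reduce
  I7: { [F → g .] }  — reduce
  I8: { [P → . - g], [P → . Y Y Y], [P → . g Y P], [P → g Y . P], [Y → . id F] }  — shift
  I9: { [P → g Y P .] }  — reduce
  I10: { [P → Y Y . Y], [Y → . id F] }  — shift
  I11: { [P → Y Y Y .] }  — reduce
  I12: { [P → - g .] }  — reduce

Every state is either a pure shift/goto state or contains exactly one complete item and nothing to shift — no conflicts. The grammar is LR(0).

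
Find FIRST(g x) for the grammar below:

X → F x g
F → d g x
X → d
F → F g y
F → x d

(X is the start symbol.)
{ 'g' }

To compute FIRST(g x), process the symbols left to right:
Symbol g is a terminal. Add 'g' and stop.
FIRST(g x) = { 'g' }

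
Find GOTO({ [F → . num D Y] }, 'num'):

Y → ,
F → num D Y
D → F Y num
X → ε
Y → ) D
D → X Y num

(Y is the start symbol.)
{ [D → . F Y num], [D → . X Y num], [F → . num D Y], [F → num . D Y], [X → .] }

GOTO(I, 'num') = CLOSURE({ [A → αX.β] : [A → α.Xβ] ∈ I, X = 'num' })

Items with dot before 'num', with the dot advanced:
  [F → . num D Y] → [F → num . D Y]
Closure of the advanced items:
  [F → num . D Y] has the dot before D: add [D → . F Y num], [D → . X Y num]
  [D → . F Y num] has the dot before F: add [F → . num D Y]
  [D → . X Y num] has the dot before X: add [X → .]

GOTO = { [D → . F Y num], [D → . X Y num], [F → . num D Y], [F → num . D Y], [X → .] }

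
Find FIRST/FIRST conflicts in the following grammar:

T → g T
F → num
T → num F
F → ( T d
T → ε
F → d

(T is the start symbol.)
Productions for T:
  T → g T: FIRST = { 'g' }
  T → num F: FIRST = { 'num' }
  T → ε: FIRST = { ε }
Productions for F:
  F → num: FIRST = { 'num' }
  F → ( T d: FIRST = { '(' }
  F → d: FIRST = { 'd' }

All alternatives of each non-terminal have pairwise disjoint FIRST sets.

Answer: No FIRST/FIRST conflicts.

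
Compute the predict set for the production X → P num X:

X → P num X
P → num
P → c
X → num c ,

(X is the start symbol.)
{ 'c', 'num' }

PREDICT(X → P num X) = (FIRST(RHS) \ {ε}) ∪ (FOLLOW(X) if ε ∈ FIRST(RHS), i.e. RHS ⇒* ε)
FIRST(P) = { 'c', 'num' }
FIRST(P num X) = { 'c', 'num' }
ε ∉ FIRST(P num X), so FOLLOW(X) is not added.
PREDICT(X → P num X) = { 'c', 'num' }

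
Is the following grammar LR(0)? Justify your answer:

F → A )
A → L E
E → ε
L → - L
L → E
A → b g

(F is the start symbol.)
A grammar is LR(0) if no state in the canonical LR(0) collection has:
  - both a shift item (dot before a terminal) and a complete item (shift-reduce conflict), or
  - two or more complete items (reduce-reduce conflict; the accept item [F' → F .] counts as a complete item here).

Augment with F' → F and build the canonical LR(0) collection (I0 = CLOSURE({[F' → . F]}), then GOTO on every symbol after a dot until no new states appear). It has 11 states:
  I0: { [A → . L E], [A → . b g], [E → .], [F → . A )], [F' → . F], [L → . - L], [L → . E] }  — shift, reduce
  I1: { [E → .], [L → - . L], [L → . - L], [L → . E] }  — shift, reduce
  I2: { [F → A . )] }  — shift
  I3: { [L → E .] }  — reduce
  I4: { [F' → F .] }  — accept
  I5: { [A → L . E], [E → .] }  — reduce
  I6: { [A → b . g] }  — shift
  I7: { [A → b g .] }  — reduce
  I8: { [A → L E .] }  — reduce
  I9: { [F → A ) .] }  — reduce
  I10: { [L → - L .] }  — reduce

Conflict in state I0:
  Shift-reduce conflict between [E → .] and [A → . b g]
So the grammar is NOT LR(0).

Answer: No. Shift-reduce conflict between [E → .] and [A → . b g]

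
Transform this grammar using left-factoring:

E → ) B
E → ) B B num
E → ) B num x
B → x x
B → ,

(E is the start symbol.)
Left-factoring transforms A → αβ₁ | αβ₂ into A → αA' and A' → β₁ | β₂
(α is the longest common prefix among the alternatives). Repeat until
no nonterminal has two alternatives with a common prefix.

Round 1: E has alternatives sharing prefix ') B'. Introduce E': E → ) B E'
  Add: E' → ε
  Add: E' → B num
  Add: E' → num x

No remaining common prefixes — done.

Resulting grammar:
E → ) B E'
E' → ε
E' → B num
E' → num x
B → x x
B → ,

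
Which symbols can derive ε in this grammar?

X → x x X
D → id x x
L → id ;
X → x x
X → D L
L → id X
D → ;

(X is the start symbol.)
None

There are no ε-productions, so no non-terminal can derive ε.
No non-terminals are nullable.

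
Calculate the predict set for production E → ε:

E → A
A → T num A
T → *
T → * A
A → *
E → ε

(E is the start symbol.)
PREDICT(E → ε) = (FIRST(RHS) \ {ε}) ∪ (FOLLOW(E) if ε ∈ FIRST(RHS), i.e. RHS ⇒* ε)
The right-hand side is ε (FIRST(ε) = { ε }), so the predict set is FOLLOW(E) = { $ }
PREDICT(E → ε) = { $ }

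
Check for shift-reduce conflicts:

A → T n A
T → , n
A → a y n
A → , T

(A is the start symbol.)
Augment with A' → A and build the canonical LR(0) collection (I0 = CLOSURE({[A' → . A]}), then GOTO on every symbol after a dot until no new states appear). It has 12 states:
  I0: { [A → . , T], [A → . T n A], [A → . a y n], [A' → . A], [T → . , n] }  — shift
  I1: { [A → , . T], [T → , . n], [T → . , n] }  — shift
  I2: { [A' → A .] }  — accept
  I3: { [A → T . n A] }  — shift
  I4: { [A → a . y n] }  — shift
  I5: { [A → a y . n] }  — shift
  I6: { [A → a y n .] }  — reduce
  I7: { [A → . , T], [A → . T n A], [A → . a y n], [A → T n . A], [T → . , n] }  — shift
  I8: { [A → T n A .] }  — reduce
  I9: { [T → , . n] }  — shift
  I10: { [A → , T .] }  — reduce
  I11: { [T → , n .] }  — reduce

No state contains both a complete item and a shift item.

Answer: No shift-reduce conflicts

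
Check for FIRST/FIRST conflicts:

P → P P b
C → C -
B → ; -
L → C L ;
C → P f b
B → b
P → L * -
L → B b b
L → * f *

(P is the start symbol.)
A FIRST/FIRST conflict occurs when two productions N → α and N → β for the same non-terminal have FIRST(α) ∩ FIRST(β) ≠ ∅ (with ε ∈ FIRST of a nullable right-hand side, so two nullable alternatives also conflict).

FIRST sets of the non-terminals at (or reachable through a nullable prefix from) the front of some alternative:
  FIRST(P) = { '*', ';', 'b' }
  FIRST(L) = { '*', ';', 'b' }
  FIRST(C) = { '*', ';', 'b' }
  FIRST(B) = { ';', 'b' }

Productions for P:
  P → P P b: FIRST = { '*', ';', 'b' }
  P → L * -: FIRST = { '*', ';', 'b' }
Productions for C:
  C → C -: FIRST = { '*', ';', 'b' }
  C → P f b: FIRST = { '*', ';', 'b' }
Productions for B:
  B → ; -: FIRST = { ';' }
  B → b: FIRST = { 'b' }
Productions for L:
  L → C L ;: FIRST = { '*', ';', 'b' }
  L → B b b: FIRST = { ';', 'b' }
  L → * f *: FIRST = { '*' }

Conflict for P: P → P P b and P → L * -
  Overlap: { '*', ';', 'b' }
Conflict for C: C → C - and C → P f b
  Overlap: { '*', ';', 'b' }
Conflict for L: L → C L ; and L → B b b
  Overlap: { ';', 'b' }
Conflict for L: L → C L ; and L → * f *
  Overlap: { '*' }

Answer: Yes. P → P P b / P → L '*' '-' on { '*', ';', 'b' }; C → C '-' / C → P f b on { '*', ';', 'b' }; L → C L ';' / L → B b b on { ';', 'b' }; L → C L ';' / L → '*' f '*' on { '*' }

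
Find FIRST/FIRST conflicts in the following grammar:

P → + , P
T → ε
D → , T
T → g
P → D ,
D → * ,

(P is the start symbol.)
No FIRST/FIRST conflicts.

FIRST sets of the non-terminals at (or reachable through a nullable prefix from) the front of some alternative:
  FIRST(D) = { '*', ',' }

Productions for P:
  P → + , P: FIRST = { '+' }
  P → D ,: FIRST = { '*', ',' }
Productions for T:
  T → ε: FIRST = { ε }
  T → g: FIRST = { 'g' }
Productions for D:
  D → , T: FIRST = { ',' }
  D → * ,: FIRST = { '*' }

All alternatives of each non-terminal have pairwise disjoint FIRST sets.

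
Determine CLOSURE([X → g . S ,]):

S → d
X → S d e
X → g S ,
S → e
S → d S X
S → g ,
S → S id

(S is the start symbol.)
{ [S → . S id], [S → . d S X], [S → . d], [S → . e], [S → . g ,], [X → g . S ,] }

To compute CLOSURE, for each item [A → α.Bβ] where B is a non-terminal, add [B → .γ] for all productions B → γ; repeat for the newly added items until nothing changes.

Start with: [X → g . S ,]
  [X → g . S ,] has the dot before S: add [S → . d], [S → . e], [S → . d S X], [S → . g ,], [S → . S id]
No further items can be added.

CLOSURE = { [S → . S id], [S → . d S X], [S → . d], [S → . e], [S → . g ,], [X → g . S ,] }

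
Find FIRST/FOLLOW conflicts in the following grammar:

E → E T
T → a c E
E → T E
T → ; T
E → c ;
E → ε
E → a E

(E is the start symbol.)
A FIRST/FOLLOW conflict occurs when a non-terminal N has a nullable alternative N → β (β ⇒* ε) and another alternative N → α with FIRST(α) ∩ FOLLOW(N) ≠ ∅: on such a lookahead the parser cannot decide between expanding α and letting N vanish via β.

Nullable non-terminals: E.
FIRST sets used below: FIRST(E) = { ';', 'a', 'c', ε }, FIRST(T) = { ';', 'a' }

E: nullable alternative(s) E → ε; FOLLOW(E) = { $, ';', 'a', 'c' }
  E → E T: FIRST \ {ε} = { ';', 'a', 'c' } — overlaps FOLLOW(E) on { ';', 'a', 'c' }: CONFLICT
  E → T E: FIRST \ {ε} = { ';', 'a' } — overlaps FOLLOW(E) on { ';', 'a' }: CONFLICT
  E → c ;: FIRST \ {ε} = { 'c' } — overlaps FOLLOW(E) on { 'c' }: CONFLICT
  E → ε: FIRST \ {ε} = { } — this is the only nullable alternative, skip
  E → a E: FIRST \ {ε} = { 'a' } — overlaps FOLLOW(E) on { 'a' }: CONFLICT

T has no nullable alternative, so no FIRST/FOLLOW check is needed there.

So the grammar has 4 FIRST/FOLLOW conflicts (marked CONFLICT above).

Answer: Yes. E → E T with FOLLOW(E) on { ';', 'a', 'c' }; E → T E with FOLLOW(E) on { ';', 'a' }; E → c ';' with FOLLOW(E) on { 'c' }; E → a E with FOLLOW(E) on { 'a' }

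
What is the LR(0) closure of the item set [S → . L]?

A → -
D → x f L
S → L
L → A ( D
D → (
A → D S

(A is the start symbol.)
{ [A → . -], [A → . D S], [D → . (], [D → . x f L], [L → . A ( D], [S → . L] }

To compute CLOSURE, for each item [A → α.Bβ] where B is a non-terminal, add [B → .γ] for all productions B → γ; repeat for the newly added items until nothing changes.

Start with: [S → . L]
  [S → . L] has the dot before L: add [L → . A ( D]
  [L → . A ( D] has the dot before A: add [A → . -], [A → . D S]
  [A → . D S] has the dot before D: add [D → . x f L], [D → . (]
No further items can be added.

CLOSURE = { [A → . -], [A → . D S], [D → . (], [D → . x f L], [L → . A ( D], [S → . L] }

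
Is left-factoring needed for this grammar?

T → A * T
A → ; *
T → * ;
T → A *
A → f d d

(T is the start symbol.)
Left-factoring is needed when two productions for the same non-terminal
share a common prefix on the right-hand side.

Productions for T:
  T → A * T
  T → * ;
  T → A *
Productions for A:
  A → ; *
  A → f d d

Found common prefix 'A *' in productions for T

Answer: Yes, T has productions with common prefix 'A *'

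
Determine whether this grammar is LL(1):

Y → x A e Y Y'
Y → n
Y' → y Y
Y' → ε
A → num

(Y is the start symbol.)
A grammar is LL(1) if for each non-terminal N with multiple productions, the predict sets of those productions are pairwise disjoint, where PREDICT(N → α) = (FIRST(α) \ {ε}) ∪ (FOLLOW(N) if α ⇒* ε).

Relevant sets:
  FOLLOW(Y') = { $, 'y' }

For Y:
  PREDICT(Y → x A e Y Y') = { 'x' }
  PREDICT(Y → n) = { 'n' }
For Y':
  PREDICT(Y' → y Y) = { 'y' }
  PREDICT(Y' → ε) = { $, 'y' }
A has a single production, so nothing to check there.

Conflict found: Predict set conflict for Y': { 'y' }
The grammar is NOT LL(1).

Answer: No. Predict set conflict for Y': { 'y' }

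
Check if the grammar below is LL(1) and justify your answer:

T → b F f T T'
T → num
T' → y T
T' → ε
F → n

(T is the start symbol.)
No. Predict set conflict for T': { 'y' }

Relevant sets:
  FOLLOW(T') = { $, 'y' }

For T:
  PREDICT(T → b F f T T') = { 'b' }
  PREDICT(T → num) = { 'num' }
For T':
  PREDICT(T' → y T) = { 'y' }
  PREDICT(T' → ε) = { $, 'y' }
F has a single production, so nothing to check there.

Conflict found: Predict set conflict for T': { 'y' }
The grammar is NOT LL(1).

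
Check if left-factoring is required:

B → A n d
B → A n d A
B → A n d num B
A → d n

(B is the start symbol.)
Yes, B has productions with common prefix 'A n d'

Left-factoring is needed when two productions for the same non-terminal
share a common prefix on the right-hand side.

Productions for B:
  B → A n d
  B → A n d A
  B → A n d num B

Found common prefix 'A n d' in productions for B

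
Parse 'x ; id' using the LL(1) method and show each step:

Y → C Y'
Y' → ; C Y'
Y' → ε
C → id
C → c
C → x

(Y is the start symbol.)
LL(1) parsing maintains a stack (initially the start symbol over $) and the input. At each step: if the stack top is a terminal, match it against the current input token; if it is a non-terminal N, replace it with the RHS of M[N, lookahead] (the unique production whose predict set contains the lookahead).

Stack is shown with the top on the left.

Stack     Input     Action
--------------------------
Y $       x ; id $  output Y → C Y'
C Y' $    x ; id $  output C → x
x Y' $    x ; id $  match 'x'
Y' $      ; id $    output Y' → ; C Y'
; C Y' $  ; id $    match ';'
C Y' $    id $      output C → id
id Y' $   id $      match 'id'
Y' $      $         output Y' → ε
$         $         accept

The string is accepted.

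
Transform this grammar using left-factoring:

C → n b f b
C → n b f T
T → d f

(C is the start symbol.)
Left-factoring transforms A → αβ₁ | αβ₂ into A → αA' and A' → β₁ | β₂
(α is the longest common prefix among the alternatives). Repeat until
no nonterminal has two alternatives with a common prefix.

Round 1: C has alternatives sharing prefix 'n b f'. Introduce C': C → n b f C'
  Add: C' → b
  Add: C' → T

No remaining common prefixes — done.

Resulting grammar:
C → n b f C'
C' → b
C' → T
T → d f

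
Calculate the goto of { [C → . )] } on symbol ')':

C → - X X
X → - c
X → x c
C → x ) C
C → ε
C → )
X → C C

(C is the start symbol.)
{ [C → ) .] }

GOTO(I, ')') = CLOSURE({ [A → αX.β] : [A → α.Xβ] ∈ I, X = ')' })

Items with dot before ')', with the dot advanced:
  [C → . )] → [C → ) .]
Closure adds nothing (no advanced item has the dot before a non-terminal).

GOTO = { [C → ) .] }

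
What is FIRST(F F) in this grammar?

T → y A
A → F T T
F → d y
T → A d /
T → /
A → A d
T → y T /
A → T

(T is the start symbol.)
{ 'd' }

FIRST sets of the non-terminals involved (from the grammar, by fixed-point iteration):
  FIRST(F) = { 'd' }

To compute FIRST(F F), process the symbols left to right:
Symbol F is a non-terminal. Add FIRST(F) \ {ε} = { 'd' }
F is not nullable (ε ∉ FIRST(F)), so stop here.
FIRST(F F) = { 'd' }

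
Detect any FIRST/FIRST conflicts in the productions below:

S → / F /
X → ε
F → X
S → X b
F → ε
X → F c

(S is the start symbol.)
FIRST sets of the non-terminals at (or reachable through a nullable prefix from) the front of some alternative:
  FIRST(X) = { 'c', ε }
  FIRST(F) = { 'c', ε }

Productions for S:
  S → / F /: FIRST = { '/' }
  S → X b: FIRST = { 'b', 'c' }
Productions for X:
  X → ε: FIRST = { ε }
  X → F c: FIRST = { 'c' }
Productions for F:
  F → X: FIRST = { 'c', ε }
  F → ε: FIRST = { ε }

Conflict for F: F → X and F → ε
  Overlap: { ε }

Answer: Yes. F → X / F → ε on { ε }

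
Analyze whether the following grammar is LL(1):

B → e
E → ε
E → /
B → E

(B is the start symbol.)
Yes, the grammar is LL(1).

Relevant sets:
  FIRST(E) = { '/', ε }
  FOLLOW(B) = { $ }
  FOLLOW(E) = { $ }

For B:
  PREDICT(B → e) = { 'e' }
  PREDICT(B → E) = { $, '/' }
For E:
  PREDICT(E → ε) = { $ }
  PREDICT(E → '/') = { '/' }

All predict sets are disjoint. The grammar IS LL(1).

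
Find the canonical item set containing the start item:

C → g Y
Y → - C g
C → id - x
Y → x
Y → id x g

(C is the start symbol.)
First, augment the grammar with C' → C
I₀ = CLOSURE({ [C' → . C] }):
  [C' → . C] has the dot before C: add [C → . g Y], [C → . id - x]
No further items can be added.

I₀ = { [C → . g Y], [C → . id - x], [C' → . C] }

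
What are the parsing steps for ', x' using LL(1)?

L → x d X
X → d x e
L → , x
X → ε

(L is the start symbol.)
LL(1) parsing maintains a stack (initially the start symbol over $) and the input. At each step: if the stack top is a terminal, match it against the current input token; if it is a non-terminal N, replace it with the RHS of M[N, lookahead] (the unique production whose predict set contains the lookahead).

Stack is shown with the top on the left.

Stack  Input  Action
--------------------
L $    , x $  output L → , x
, x $  , x $  match ','
x $    x $    match 'x'
$      $      accept

The string is accepted.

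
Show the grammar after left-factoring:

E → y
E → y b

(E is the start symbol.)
E → y E'
E' → ε
E' → b

Left-factoring transforms A → αβ₁ | αβ₂ into A → αA' and A' → β₁ | β₂
(α is the longest common prefix among the alternatives). Repeat until
no nonterminal has two alternatives with a common prefix.

Round 1: E has alternatives sharing prefix 'y'. Introduce E': E → y E'
  Add: E' → ε
  Add: E' → b

No remaining common prefixes — done.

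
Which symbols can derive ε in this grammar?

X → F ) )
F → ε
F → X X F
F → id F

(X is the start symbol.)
ε-productions: F → ε
So F is immediately nullable.
No further non-terminal can be added: every production for the remaining non-terminals contains a terminal or a non-nullable non-terminal.
Nullable = { 'F' }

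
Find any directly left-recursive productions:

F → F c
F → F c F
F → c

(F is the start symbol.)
Yes, F is left-recursive

F → F c: LEFT RECURSIVE (starts with F)
F → F c F: LEFT RECURSIVE (starts with F)
F → c: starts with c

The grammar has direct left recursion on: F.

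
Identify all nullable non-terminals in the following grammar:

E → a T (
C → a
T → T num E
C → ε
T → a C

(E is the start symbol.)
ε-productions: C → ε
So C is immediately nullable.
No further non-terminal can be added: every production for the remaining non-terminals contains a terminal or a non-nullable non-terminal.
Nullable = { 'C' }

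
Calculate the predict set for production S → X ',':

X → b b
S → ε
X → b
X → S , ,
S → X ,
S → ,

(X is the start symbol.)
PREDICT(S → X ',') = (FIRST(RHS) \ {ε}) ∪ (FOLLOW(S) if ε ∈ FIRST(RHS), i.e. RHS ⇒* ε)
FIRST(X) = { ',', 'b' }
FIRST(X ',') = { ',', 'b' }
ε ∉ FIRST(X ','), so FOLLOW(S) is not added.
PREDICT(S → X ',') = { ',', 'b' }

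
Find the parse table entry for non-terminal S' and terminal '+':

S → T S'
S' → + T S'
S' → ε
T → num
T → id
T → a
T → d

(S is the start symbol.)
To find M[S', '+'], we find productions for S' where '+' is in the predict set (PREDICT(N → α) = (FIRST(α) \ {ε}) ∪ (FOLLOW(N) if α ⇒* ε)).

Relevant sets:
  FOLLOW(S') = { $ }

S' → + T S': PREDICT = { '+' }
  '+' is in predict set, so this production goes in M[S', '+']
S' → ε: PREDICT = { $ }

M[S', '+'] = S' → + T S'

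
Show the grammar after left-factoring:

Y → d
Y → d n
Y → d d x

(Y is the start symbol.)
Y → d Y'
Y' → ε
Y' → n
Y' → d x

Left-factoring transforms A → αβ₁ | αβ₂ into A → αA' and A' → β₁ | β₂
(α is the longest common prefix among the alternatives). Repeat until
no nonterminal has two alternatives with a common prefix.

Round 1: Y has alternatives sharing prefix 'd'. Introduce Y': Y → d Y'
  Add: Y' → ε
  Add: Y' → n
  Add: Y' → d x

No remaining common prefixes — done.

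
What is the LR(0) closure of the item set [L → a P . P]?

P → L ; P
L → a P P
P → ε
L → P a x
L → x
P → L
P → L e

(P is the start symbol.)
Start with: [L → a P . P]
  [L → a P . P] has the dot before P: add [P → . L ; P], [P → .], [P → . L], [P → . L e]
  [P → . L ; P] has the dot before L: add [L → . a P P], [L → . P a x], [L → . x]
No further items can be added.

CLOSURE = { [L → . P a x], [L → . a P P], [L → . x], [L → a P . P], [P → . L ; P], [P → . L e], [P → . L], [P → .] }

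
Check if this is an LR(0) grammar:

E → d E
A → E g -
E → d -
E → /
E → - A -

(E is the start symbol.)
A grammar is LR(0) if no state in the canonical LR(0) collection has:
  - both a shift item (dot before a terminal) and a complete item (shift-reduce conflict), or
  - two or more complete items (reduce-reduce conflict; the accept item [E' → E .] counts as a complete item here).

Augment with E' → E and build the canonical LR(0) collection (I0 = CLOSURE({[E' → . E]}), then GOTO on every symbol after a dot until no new states appear). It has 12 states:
  I0: { [E → . - A -], [E → . /], [E → . d -], [E → . d E], [E' → . E] }  — shift
  I1: { [A → . E g -], [E → - . A -], [E → . - A -], [E → . /], [E → . d -], [E → . d E] }  — shift
  I2: { [E → / .] }  — reduce
  I3: { [E' → E .] }  — accept
  I4: { [E → . - A -], [E → . /], [E → . d -], [E → . d E], [E → d . -], [E → d . E] }  — shift
  I5: { [A → . E g -], [E → - . A -], [E → . - A -], [E → . /], [E → . d -], [E → . d E], [E → d - .] }  — shift, reduce
  I6: { [E → d E .] }  — reduce
  I7: { [E → - A . -] }  — shift
  I8: { [A → E . g -] }  — shift
  I9: { [A → E g . -] }  — shift
  I10: { [A → E g - .] }  — reduce
  I11: { [E → - A - .] }  — reduce

Conflict in state I5:
  Shift-reduce conflict between [E → d - .] and [E → . - A -]
So the grammar is NOT LR(0).

Answer: No. Shift-reduce conflict between [E → d - .] and [E → . - A -]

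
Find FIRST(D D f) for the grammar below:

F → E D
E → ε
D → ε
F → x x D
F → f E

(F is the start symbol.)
{ 'f' }

FIRST sets of the non-terminals involved (from the grammar, by fixed-point iteration):
  FIRST(D) = { ε }

To compute FIRST(D D f), process the symbols left to right:
Symbol D is a non-terminal. Add FIRST(D) \ {ε} = { }
D is nullable (ε ∈ FIRST(D)), continue to the next symbol.
Symbol D is a non-terminal. Add FIRST(D) \ {ε} = { }
D is nullable (ε ∈ FIRST(D)), continue to the next symbol.
Symbol f is a terminal. Add 'f' and stop.
FIRST(D D f) = { 'f' }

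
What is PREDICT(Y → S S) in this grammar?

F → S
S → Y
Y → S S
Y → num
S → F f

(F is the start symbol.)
PREDICT(Y → S S) = (FIRST(RHS) \ {ε}) ∪ (FOLLOW(Y) if ε ∈ FIRST(RHS), i.e. RHS ⇒* ε)
FIRST(S) = { 'num' }
FIRST(S S) = { 'num' }
ε ∉ FIRST(S S), so FOLLOW(Y) is not added.
PREDICT(Y → S S) = { 'num' }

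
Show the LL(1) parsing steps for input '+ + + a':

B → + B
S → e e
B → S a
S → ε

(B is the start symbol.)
LL(1) parsing maintains a stack (initially the start symbol over $) and the input. At each step: if the stack top is a terminal, match it against the current input token; if it is a non-terminal N, replace it with the RHS of M[N, lookahead] (the unique production whose predict set contains the lookahead).

Stack is shown with the top on the left.

Stack  Input      Action
------------------------
B $    + + + a $  output B → + B
+ B $  + + + a $  match '+'
B $    + + a $    output B → + B
+ B $  + + a $    match '+'
B $    + a $      output B → + B
+ B $  + a $      match '+'
B $    a $        output B → S a
S a $  a $        output S → ε
a $    a $        match 'a'
$      $          accept

The string is accepted.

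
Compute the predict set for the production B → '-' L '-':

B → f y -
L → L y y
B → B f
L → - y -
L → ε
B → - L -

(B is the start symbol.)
{ '-' }

PREDICT(B → '-' L '-') = (FIRST(RHS) \ {ε}) ∪ (FOLLOW(B) if ε ∈ FIRST(RHS), i.e. RHS ⇒* ε)
FIRST('-' L '-') = { '-' }
ε ∉ FIRST('-' L '-'), so FOLLOW(B) is not added.
PREDICT(B → '-' L '-') = { '-' }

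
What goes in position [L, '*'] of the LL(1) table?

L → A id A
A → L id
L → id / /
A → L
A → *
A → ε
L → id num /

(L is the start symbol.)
To find M[L, '*'], we find productions for L where '*' is in the predict set (PREDICT(N → α) = (FIRST(α) \ {ε}) ∪ (FOLLOW(N) if α ⇒* ε)).

Relevant sets:
  FIRST(A) = { '*', 'id', ε }

L → A id A: PREDICT = { '*', 'id' }
  '*' is in predict set, so this production goes in M[L, '*']
L → id / /: PREDICT = { 'id' }
L → id num /: PREDICT = { 'id' }

M[L, '*'] = L → A id A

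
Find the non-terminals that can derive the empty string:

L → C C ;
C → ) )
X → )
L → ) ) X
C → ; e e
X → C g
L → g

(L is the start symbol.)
None

A non-terminal is nullable if it can derive ε (the empty string): either it has an ε-production, or it has a production whose right-hand side consists entirely of nullable non-terminals.

There are no ε-productions, so no non-terminal can derive ε.
No non-terminals are nullable.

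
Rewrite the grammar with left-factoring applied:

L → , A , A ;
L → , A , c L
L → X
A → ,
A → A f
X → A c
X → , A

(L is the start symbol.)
L → , A , L'
L' → A ;
L' → c L
L → X
A → ,
A → A f
X → A c
X → , A

Left-factoring transforms A → αβ₁ | αβ₂ into A → αA' and A' → β₁ | β₂
(α is the longest common prefix among the alternatives). Repeat until
no nonterminal has two alternatives with a common prefix.

Round 1: L has alternatives sharing prefix ', A ,'. Introduce L': L → , A , L'
  Add: L' → A ;
  Add: L' → c L

No remaining common prefixes — done.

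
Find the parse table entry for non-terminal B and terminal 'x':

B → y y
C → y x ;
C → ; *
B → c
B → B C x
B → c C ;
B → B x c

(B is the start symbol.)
To find M[B, 'x'], we find productions for B where 'x' is in the predict set (PREDICT(N → α) = (FIRST(α) \ {ε}) ∪ (FOLLOW(N) if α ⇒* ε)).

Relevant sets:
  FIRST(B) = { 'c', 'y' }

B → y y: PREDICT = { 'y' }
B → c: PREDICT = { 'c' }
B → B C x: PREDICT = { 'c', 'y' }
B → c C ;: PREDICT = { 'c' }
B → B x c: PREDICT = { 'c', 'y' }

M[B, 'x'] is empty (no production applies)

Answer: Empty (error entry)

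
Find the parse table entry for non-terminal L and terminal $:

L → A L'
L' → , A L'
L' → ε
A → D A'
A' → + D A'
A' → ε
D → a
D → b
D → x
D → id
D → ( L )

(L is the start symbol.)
Empty (error entry)

To find M[L, $], we find productions for L where $ is in the predict set (PREDICT(N → α) = (FIRST(α) \ {ε}) ∪ (FOLLOW(N) if α ⇒* ε)).

Relevant sets:
  FIRST(A) = { '(', 'a', 'b', 'id', 'x' }

L → A L': PREDICT = { '(', 'a', 'b', 'id', 'x' }

M[L, $] is empty (no production applies)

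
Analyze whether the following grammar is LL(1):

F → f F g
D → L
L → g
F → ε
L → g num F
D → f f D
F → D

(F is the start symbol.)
Relevant sets:
  FIRST(D) = { 'f', 'g' }
  FIRST(L) = { 'g' }
  FOLLOW(F) = { $, 'g' }

For F:
  PREDICT(F → f F g) = { 'f' }
  PREDICT(F → ε) = { $, 'g' }
  PREDICT(F → D) = { 'f', 'g' }
For D:
  PREDICT(D → L) = { 'g' }
  PREDICT(D → f f D) = { 'f' }
For L:
  PREDICT(L → g) = { 'g' }
  PREDICT(L → g num F) = { 'g' }

Conflict found: Predict set conflict for F: { 'f' }
The grammar is NOT LL(1).

Answer: No. Predict set conflict for F: { 'f' }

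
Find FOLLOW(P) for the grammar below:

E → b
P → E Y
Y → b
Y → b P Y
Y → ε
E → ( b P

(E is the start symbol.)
To compute FOLLOW(P), find every occurrence of P on a right-hand side N → α P β: add FIRST(β) \ {ε}, and if β is empty or nullable also add FOLLOW(N). Iterate to a fixed point.

In Y → b P Y: P is followed by Y, add FIRST(Y) \ {ε} = { 'b' }
  Y is nullable, so also add FOLLOW(Y)
In E → ( b P: P is at the end, add FOLLOW(E)

The FOLLOW sets referred to above (computed the same way, to a fixed point):
  FOLLOW(Y) = { $, 'b' }
  FOLLOW(E) = { $, 'b' }

Taking the union: FOLLOW(P) = { $, 'b' }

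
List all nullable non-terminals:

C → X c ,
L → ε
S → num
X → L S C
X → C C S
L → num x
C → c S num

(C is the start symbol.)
ε-productions: L → ε
So L is immediately nullable.
No further non-terminal can be added: every production for the remaining non-terminals contains a terminal or a non-nullable non-terminal.
Nullable = { 'L' }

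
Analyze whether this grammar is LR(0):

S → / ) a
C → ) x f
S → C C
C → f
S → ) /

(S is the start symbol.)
A grammar is LR(0) if no state in the canonical LR(0) collection has:
  - both a shift item (dot before a terminal) and a complete item (shift-reduce conflict), or
  - two or more complete items (reduce-reduce conflict; the accept item [S' → S .] counts as a complete item here).

Augment with S' → S and build the canonical LR(0) collection (I0 = CLOSURE({[S' → . S]}), then GOTO on every symbol after a dot until no new states appear). It has 13 states:
  I0: { [C → . ) x f], [C → . f], [S → . ) /], [S → . / ) a], [S → . C C], [S' → . S] }  — shift
  I1: { [C → ) . x f], [S → ) . /] }  — shift
  I2: { [S → / . ) a] }  — shift
  I3: { [C → . ) x f], [C → . f], [S → C . C] }  — shift
  I4: { [S' → S .] }  — accept
  I5: { [C → f .] }  — reduce
  I6: { [C → ) . x f] }  — shift
  I7: { [S → C C .] }  — reduce
  I8: { [C → ) x . f] }  — shift
  I9: { [C → ) x f .] }  — reduce
  I10: { [S → / ) . a] }  — shift
  I11: { [S → / ) a .] }  — reduce
  I12: { [S → ) / .] }  — reduce

Every state is either a pure shift/goto state or contains exactly one complete item and nothing to shift — no conflicts. The grammar is LR(0).

Answer: Yes, the grammar is LR(0)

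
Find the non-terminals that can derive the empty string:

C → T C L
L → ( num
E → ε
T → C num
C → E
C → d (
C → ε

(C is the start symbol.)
{ 'C', 'E' }

A non-terminal is nullable if it can derive ε (the empty string): either it has an ε-production, or it has a production whose right-hand side consists entirely of nullable non-terminals.

ε-productions: E → ε, C → ε
So E, C are immediately nullable.
No further non-terminal can be added: every production for the remaining non-terminals contains a terminal or a non-nullable non-terminal.
Nullable = { 'C', 'E' }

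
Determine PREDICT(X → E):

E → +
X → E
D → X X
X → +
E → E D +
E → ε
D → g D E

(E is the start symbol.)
{ '+', 'g' }

PREDICT(X → E) = (FIRST(RHS) \ {ε}) ∪ (FOLLOW(X) if ε ∈ FIRST(RHS), i.e. RHS ⇒* ε)
FIRST(E) = { '+', 'g', ε }
FIRST(E) = { '+', 'g', ε }
ε ∈ FIRST(E) (the right-hand side is nullable), so add FOLLOW(X) = { '+', 'g' }
PREDICT(X → E) = { '+', 'g' }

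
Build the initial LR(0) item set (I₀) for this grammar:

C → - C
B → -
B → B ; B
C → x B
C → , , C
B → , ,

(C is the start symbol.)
{ [C → . , , C], [C → . - C], [C → . x B], [C' → . C] }

First, augment the grammar with C' → C
I₀ = CLOSURE({ [C' → . C] }):
  [C' → . C] has the dot before C: add [C → . - C], [C → . x B], [C → . , , C]
No further items can be added.

I₀ = { [C → . , , C], [C → . - C], [C → . x B], [C' → . C] }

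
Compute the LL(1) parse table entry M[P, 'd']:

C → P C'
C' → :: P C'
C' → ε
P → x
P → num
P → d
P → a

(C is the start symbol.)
P → d

To find M[P, 'd'], we find productions for P where 'd' is in the predict set (PREDICT(N → α) = (FIRST(α) \ {ε}) ∪ (FOLLOW(N) if α ⇒* ε)).

P → x: PREDICT = { 'x' }
P → num: PREDICT = { 'num' }
P → d: PREDICT = { 'd' }
  'd' is in predict set, so this production goes in M[P, 'd']
P → a: PREDICT = { 'a' }

M[P, 'd'] = P → d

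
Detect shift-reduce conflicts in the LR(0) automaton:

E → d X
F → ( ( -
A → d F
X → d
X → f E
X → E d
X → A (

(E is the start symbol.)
Yes — I6: [X → d .] vs [A → . d F]

A shift-reduce conflict occurs when an LR(0) state has both:
  - a complete (reduce) item [A → α .] (dot at the end), and
  - a shift item [B → β . c γ] (dot before a terminal).

Augment with E' → E and build the canonical LR(0) collection (I0 = CLOSURE({[E' → . E]}), then GOTO on every symbol after a dot until no new states appear). It has 15 states:
  I0: { [E → . d X], [E' → . E] }  — shift
  I1: { [E' → E .] }  — accept
  I2: { [A → . d F], [E → . d X], [E → d . X], [X → . A (], [X → . E d], [X → . d], [X → . f E] }  — shift
  I3: { [X → A . (] }  — shift
  I4: { [X → E . d] }  — shift
  I5: { [E → d X .] }  — reduce
  I6: { [A → . d F], [A → d . F], [E → . d X], [E → d . X], [F → . ( ( -], [X → . A (], [X → . E d], [X → . d], [X → . f E], [X → d .] }  — shift, reduce
  I7: { [E → . d X], [X → f . E] }  — shift
  I8: { [X → f E .] }  — reduce
  I9: { [F → ( . ( -] }  — shift
  I10: { [A → d F .] }  — reduce
  I11: { [F → ( ( . -] }  — shift
  I12: { [F → ( ( - .] }  — reduce
  I13: { [X → E d .] }  — reduce
  I14: { [X → A ( .] }  — reduce

I6 contains reduce item [X → d .] and shift items [A → . d F], [E → . d X], [F → . ( ( -], [X → . d], [X → . f E] — shift-reduce conflict.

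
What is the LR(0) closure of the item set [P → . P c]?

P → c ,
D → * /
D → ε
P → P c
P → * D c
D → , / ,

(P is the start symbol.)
{ [P → . * D c], [P → . P c], [P → . c ,] }

To compute CLOSURE, for each item [A → α.Bβ] where B is a non-terminal, add [B → .γ] for all productions B → γ; repeat for the newly added items until nothing changes.

Start with: [P → . P c]
  [P → . P c] has the dot before P: add [P → . c ,], [P → . * D c]
No further items can be added.

CLOSURE = { [P → . * D c], [P → . P c], [P → . c ,] }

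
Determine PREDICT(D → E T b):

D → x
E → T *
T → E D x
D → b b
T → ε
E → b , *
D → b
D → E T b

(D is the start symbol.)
{ '*', 'b' }

PREDICT(D → E T b) = (FIRST(RHS) \ {ε}) ∪ (FOLLOW(D) if ε ∈ FIRST(RHS), i.e. RHS ⇒* ε)
FIRST(E) = { '*', 'b' }
FIRST(E T b) = { '*', 'b' }
ε ∉ FIRST(E T b), so FOLLOW(D) is not added.
PREDICT(D → E T b) = { '*', 'b' }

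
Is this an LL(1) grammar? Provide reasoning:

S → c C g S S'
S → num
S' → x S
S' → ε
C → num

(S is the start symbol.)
No. Predict set conflict for S': { 'x' }

A grammar is LL(1) if for each non-terminal N with multiple productions, the predict sets of those productions are pairwise disjoint, where PREDICT(N → α) = (FIRST(α) \ {ε}) ∪ (FOLLOW(N) if α ⇒* ε).

Relevant sets:
  FOLLOW(S') = { $, 'x' }

For S:
  PREDICT(S → c C g S S') = { 'c' }
  PREDICT(S → num) = { 'num' }
For S':
  PREDICT(S' → x S) = { 'x' }
  PREDICT(S' → ε) = { $, 'x' }
C has a single production, so nothing to check there.

Conflict found: Predict set conflict for S': { 'x' }
The grammar is NOT LL(1).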